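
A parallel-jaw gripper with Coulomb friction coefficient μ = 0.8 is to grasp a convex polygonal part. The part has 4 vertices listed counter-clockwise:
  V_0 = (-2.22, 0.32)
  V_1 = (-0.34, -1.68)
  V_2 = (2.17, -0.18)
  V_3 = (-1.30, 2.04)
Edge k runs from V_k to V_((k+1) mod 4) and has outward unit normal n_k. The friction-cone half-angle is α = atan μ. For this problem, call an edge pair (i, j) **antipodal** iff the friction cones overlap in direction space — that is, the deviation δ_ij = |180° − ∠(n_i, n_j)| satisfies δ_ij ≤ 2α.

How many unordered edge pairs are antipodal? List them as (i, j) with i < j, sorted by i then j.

count = 3; pairs: (0,2), (1,2), (1,3)

α = atan 0.8 = 38.66°;  2α = 77.32°
n_0 = (-0.7286, -0.6849)
n_1 = (+0.5130, -0.8584)
n_2 = (+0.5389, +0.8424)
n_3 = (-0.8818, +0.4717)
  (0,1): δ = 102.37°  ·
  (0,2): δ = 14.16°  ✓
  (0,3): δ = 108.63°  ·
  (1,2): δ = 63.47°  ✓
  (1,3): δ = 31.00°  ✓
  (2,3): δ = 85.53°  ·
antipodal pairs: 3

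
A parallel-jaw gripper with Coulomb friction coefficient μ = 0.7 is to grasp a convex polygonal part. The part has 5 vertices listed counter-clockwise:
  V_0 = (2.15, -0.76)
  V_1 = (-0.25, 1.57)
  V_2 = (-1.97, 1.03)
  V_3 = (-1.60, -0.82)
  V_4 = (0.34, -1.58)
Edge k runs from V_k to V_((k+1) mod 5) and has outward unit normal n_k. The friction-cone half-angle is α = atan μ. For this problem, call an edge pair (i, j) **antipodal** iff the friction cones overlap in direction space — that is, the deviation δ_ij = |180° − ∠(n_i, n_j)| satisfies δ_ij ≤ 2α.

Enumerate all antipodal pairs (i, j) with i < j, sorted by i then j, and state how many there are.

α = atan 0.7 = 34.99°;  2α = 69.98°
n_0 = (+0.6966, +0.7175)
n_1 = (-0.2995, +0.9541)
n_2 = (-0.9806, -0.1961)
n_3 = (-0.3648, -0.9311)
n_4 = (+0.4127, -0.9109)
  (0,1): δ = 118.42°  ·
  (0,2): δ = 34.54°  ✓
  (0,3): δ = 22.76°  ✓
  (0,4): δ = 68.52°  ✓
  (1,2): δ = 96.12°  ·
  (1,3): δ = 38.82°  ✓
  (1,4): δ = 6.94°  ✓
  (2,3): δ = 122.70°  ·
  (2,4): δ = 76.94°  ·
  (3,4): δ = 134.23°  ·
antipodal pairs: 5

count = 5; pairs: (0,2), (0,3), (0,4), (1,3), (1,4)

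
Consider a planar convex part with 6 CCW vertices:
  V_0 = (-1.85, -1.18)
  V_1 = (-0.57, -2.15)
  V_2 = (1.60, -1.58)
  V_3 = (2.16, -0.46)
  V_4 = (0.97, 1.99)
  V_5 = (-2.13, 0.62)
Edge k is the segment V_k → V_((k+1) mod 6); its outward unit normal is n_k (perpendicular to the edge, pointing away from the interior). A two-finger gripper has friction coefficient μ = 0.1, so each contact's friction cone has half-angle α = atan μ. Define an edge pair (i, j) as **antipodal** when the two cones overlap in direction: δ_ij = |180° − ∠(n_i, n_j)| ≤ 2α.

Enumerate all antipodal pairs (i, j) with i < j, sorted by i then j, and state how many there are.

α = atan 0.1 = 5.71°;  2α = 11.42°
n_0 = (-0.6040, -0.7970)
n_1 = (+0.2541, -0.9672)
n_2 = (+0.8944, -0.4472)
n_3 = (+0.8995, +0.4369)
n_4 = (-0.4042, +0.9147)
n_5 = (-0.9881, -0.1537)
  (0,1): δ = 128.13°  ·
  (0,2): δ = 79.41°  ·
  (0,3): δ = 26.94°  ·
  (0,4): δ = 61.00°  ·
  (0,5): δ = 136.00°  ·
  (1,2): δ = 131.28°  ·
  (1,3): δ = 78.81°  ·
  (1,4): δ = 9.12°  ✓
  (1,5): δ = 84.12°  ·
  (2,3): δ = 127.53°  ·
  (2,4): δ = 39.59°  ·
  (2,5): δ = 35.41°  ·
  (3,4): δ = 92.06°  ·
  (3,5): δ = 17.06°  ·
  (4,5): δ = 105.00°  ·
antipodal pairs: 1

count = 1; pairs: (1,4)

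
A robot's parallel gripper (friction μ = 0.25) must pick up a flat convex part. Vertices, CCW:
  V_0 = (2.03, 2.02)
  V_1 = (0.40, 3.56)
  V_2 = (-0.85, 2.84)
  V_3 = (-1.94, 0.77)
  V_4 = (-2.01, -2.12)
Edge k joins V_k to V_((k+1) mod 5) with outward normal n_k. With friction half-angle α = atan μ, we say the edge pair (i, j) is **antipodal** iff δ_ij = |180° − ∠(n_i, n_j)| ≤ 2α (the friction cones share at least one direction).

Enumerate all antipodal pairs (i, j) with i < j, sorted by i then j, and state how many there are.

α = atan 0.25 = 14.04°;  2α = 28.07°
n_0 = (+0.6868, +0.7269)
n_1 = (-0.4991, +0.8665)
n_2 = (-0.8848, +0.4659)
n_3 = (-0.9997, +0.0242)
n_4 = (+0.7157, -0.6984)
  (0,1): δ = 106.68°  ·
  (0,2): δ = 74.40°  ·
  (0,3): δ = 48.01°  ·
  (0,4): δ = 89.07°  ·
  (1,2): δ = 147.71°  ·
  (1,3): δ = 121.33°  ·
  (1,4): δ = 15.76°  ✓
  (2,3): δ = 153.62°  ·
  (2,4): δ = 16.53°  ✓
  (3,4): δ = 42.91°  ·
antipodal pairs: 2

count = 2; pairs: (1,4), (2,4)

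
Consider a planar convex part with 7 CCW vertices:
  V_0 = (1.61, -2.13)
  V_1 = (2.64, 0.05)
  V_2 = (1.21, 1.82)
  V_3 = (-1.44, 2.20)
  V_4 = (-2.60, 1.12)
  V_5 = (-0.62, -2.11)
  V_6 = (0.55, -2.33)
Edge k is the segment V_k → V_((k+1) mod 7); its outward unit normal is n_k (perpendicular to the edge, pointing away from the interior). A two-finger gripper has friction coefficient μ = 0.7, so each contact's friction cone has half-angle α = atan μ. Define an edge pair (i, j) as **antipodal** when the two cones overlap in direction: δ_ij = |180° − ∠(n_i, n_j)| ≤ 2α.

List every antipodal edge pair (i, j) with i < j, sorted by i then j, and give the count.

count = 10; pairs: (0,3), (0,4), (1,4), (1,5), (1,6), (2,4), (2,5), (2,6), (3,5), (3,6)

α = atan 0.7 = 34.99°;  2α = 69.98°
n_0 = (+0.9042, -0.4272)
n_1 = (+0.7779, +0.6284)
n_2 = (+0.1419, +0.9899)
n_3 = (-0.6814, +0.7319)
n_4 = (-0.8526, -0.5226)
n_5 = (-0.1848, -0.9828)
n_6 = (+0.1854, -0.9827)
  (0,1): δ = 115.78°  ·
  (0,2): δ = 72.87°  ·
  (0,3): δ = 21.76°  ✓
  (0,4): δ = 56.80°  ✓
  (0,5): δ = 104.64°  ·
  (0,6): δ = 125.97°  ·
  (1,2): δ = 137.10°  ·
  (1,3): δ = 85.98°  ·
  (1,4): δ = 7.43°  ✓
  (1,5): δ = 40.42°  ✓
  (1,6): δ = 61.75°  ✓
  (2,3): δ = 128.89°  ·
  (2,4): δ = 50.33°  ✓
  (2,5): δ = 2.49°  ✓
  (2,6): δ = 18.85°  ✓
  (3,4): δ = 101.45°  ·
  (3,5): δ = 53.60°  ✓
  (3,6): δ = 32.27°  ✓
  (4,5): δ = 132.16°  ·
  (4,6): δ = 110.82°  ·
  (5,6): δ = 158.67°  ·
antipodal pairs: 10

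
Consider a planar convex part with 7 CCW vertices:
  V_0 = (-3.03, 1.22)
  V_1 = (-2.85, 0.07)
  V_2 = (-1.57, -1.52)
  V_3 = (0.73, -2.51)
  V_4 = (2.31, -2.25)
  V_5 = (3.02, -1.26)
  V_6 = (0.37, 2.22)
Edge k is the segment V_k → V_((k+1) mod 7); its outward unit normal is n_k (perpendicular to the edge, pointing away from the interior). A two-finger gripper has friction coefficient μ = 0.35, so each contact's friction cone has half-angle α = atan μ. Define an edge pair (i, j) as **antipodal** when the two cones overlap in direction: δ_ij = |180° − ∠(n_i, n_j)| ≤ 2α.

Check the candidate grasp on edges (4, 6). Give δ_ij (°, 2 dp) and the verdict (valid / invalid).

α = atan 0.35 = 19.29°;  2α = 38.58°
edge 4: e_4 = (+0.71, +0.99);  n_4 = (+0.8126, -0.5828)
edge 6: e_6 = (-3.40, -1.00);  n_6 = (-0.2822, +0.9594)
∠(n_4, n_6) = 142.04°
δ = |180° − 142.04°| = 37.96°
37.96° ≤ 2α = 38.58°  →  valid

δ = 37.96°, valid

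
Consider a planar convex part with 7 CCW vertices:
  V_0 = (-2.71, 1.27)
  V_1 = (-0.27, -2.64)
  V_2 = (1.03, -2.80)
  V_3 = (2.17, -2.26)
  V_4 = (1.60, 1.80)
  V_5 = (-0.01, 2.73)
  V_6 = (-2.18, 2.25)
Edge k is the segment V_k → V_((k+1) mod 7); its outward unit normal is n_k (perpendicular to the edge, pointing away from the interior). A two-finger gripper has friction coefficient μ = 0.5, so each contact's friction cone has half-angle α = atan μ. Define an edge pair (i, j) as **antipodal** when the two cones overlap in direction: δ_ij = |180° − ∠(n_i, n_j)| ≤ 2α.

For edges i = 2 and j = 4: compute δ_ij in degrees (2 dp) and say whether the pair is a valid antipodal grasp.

δ = 55.36°, invalid

α = atan 0.5 = 26.57°;  2α = 53.13°
edge 2: e_2 = (+1.14, +0.54);  n_2 = (+0.4281, -0.9037)
edge 4: e_4 = (-1.61, +0.93);  n_4 = (+0.5002, +0.8659)
∠(n_2, n_4) = 124.64°
δ = |180° − 124.64°| = 55.36°
55.36° > 2α = 53.13°  →  invalid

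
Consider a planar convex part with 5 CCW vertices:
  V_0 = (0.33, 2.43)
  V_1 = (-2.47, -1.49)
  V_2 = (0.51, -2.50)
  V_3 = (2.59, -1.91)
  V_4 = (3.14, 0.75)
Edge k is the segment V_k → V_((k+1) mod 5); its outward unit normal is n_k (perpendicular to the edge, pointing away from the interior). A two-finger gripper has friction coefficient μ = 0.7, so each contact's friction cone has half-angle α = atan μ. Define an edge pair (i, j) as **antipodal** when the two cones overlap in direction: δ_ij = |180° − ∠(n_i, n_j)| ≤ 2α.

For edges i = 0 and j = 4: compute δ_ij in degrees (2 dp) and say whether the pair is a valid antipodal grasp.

δ = 94.66°, invalid

α = atan 0.7 = 34.99°;  2α = 69.98°
edge 0: e_0 = (-2.80, -3.92);  n_0 = (-0.8137, +0.5812)
edge 4: e_4 = (-2.81, +1.68);  n_4 = (+0.5131, +0.8583)
∠(n_0, n_4) = 85.34°
δ = |180° − 85.34°| = 94.66°
94.66° > 2α = 69.98°  →  invalid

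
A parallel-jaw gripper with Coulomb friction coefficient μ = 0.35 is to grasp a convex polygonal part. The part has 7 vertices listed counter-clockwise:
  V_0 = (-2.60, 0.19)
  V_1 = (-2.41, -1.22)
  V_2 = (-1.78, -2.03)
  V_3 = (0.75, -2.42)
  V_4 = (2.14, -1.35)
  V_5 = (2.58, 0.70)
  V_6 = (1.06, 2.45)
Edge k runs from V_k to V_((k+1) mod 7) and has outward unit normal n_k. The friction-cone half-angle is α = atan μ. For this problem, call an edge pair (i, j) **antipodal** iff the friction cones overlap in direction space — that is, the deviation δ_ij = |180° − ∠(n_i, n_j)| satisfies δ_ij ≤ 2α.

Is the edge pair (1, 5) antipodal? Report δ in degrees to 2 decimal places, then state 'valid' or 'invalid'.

α = atan 0.35 = 19.29°;  2α = 38.58°
edge 1: e_1 = (+0.63, -0.81);  n_1 = (-0.7894, -0.6139)
edge 5: e_5 = (-1.52, +1.75);  n_5 = (+0.7550, +0.6558)
∠(n_1, n_5) = 176.90°
δ = |180° − 176.90°| = 3.10°
3.10° ≤ 2α = 38.58°  →  valid

δ = 3.10°, valid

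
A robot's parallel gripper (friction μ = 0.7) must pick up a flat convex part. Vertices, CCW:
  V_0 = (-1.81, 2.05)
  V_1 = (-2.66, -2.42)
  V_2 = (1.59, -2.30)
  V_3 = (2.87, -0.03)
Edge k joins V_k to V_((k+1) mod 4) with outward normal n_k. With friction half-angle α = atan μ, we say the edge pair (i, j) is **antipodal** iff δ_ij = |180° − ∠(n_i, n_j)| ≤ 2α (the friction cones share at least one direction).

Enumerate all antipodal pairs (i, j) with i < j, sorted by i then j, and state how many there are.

α = atan 0.7 = 34.99°;  2α = 69.98°
n_0 = (-0.9824, +0.1868)
n_1 = (+0.0282, -0.9996)
n_2 = (+0.8711, -0.4912)
n_3 = (+0.4061, +0.9138)
  (0,1): δ = 77.62°  ·
  (0,2): δ = 18.65°  ✓
  (0,3): δ = 76.80°  ·
  (1,2): δ = 121.03°  ·
  (1,3): δ = 25.58°  ✓
  (2,3): δ = 84.54°  ·
antipodal pairs: 2

count = 2; pairs: (0,2), (1,3)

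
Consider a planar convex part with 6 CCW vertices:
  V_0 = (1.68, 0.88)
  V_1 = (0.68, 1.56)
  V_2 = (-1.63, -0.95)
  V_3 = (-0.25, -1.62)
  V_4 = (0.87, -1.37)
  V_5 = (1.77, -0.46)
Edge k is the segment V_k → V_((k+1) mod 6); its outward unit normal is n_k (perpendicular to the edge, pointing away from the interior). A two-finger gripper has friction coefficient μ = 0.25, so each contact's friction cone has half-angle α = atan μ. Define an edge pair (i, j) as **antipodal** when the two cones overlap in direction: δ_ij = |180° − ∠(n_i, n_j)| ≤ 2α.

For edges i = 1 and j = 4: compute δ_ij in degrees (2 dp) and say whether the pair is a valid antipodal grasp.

δ = 2.06°, valid

α = atan 0.25 = 14.04°;  2α = 28.07°
edge 1: e_1 = (-2.31, -2.51);  n_1 = (-0.7358, +0.6772)
edge 4: e_4 = (+0.90, +0.91);  n_4 = (+0.7110, -0.7032)
∠(n_1, n_4) = 177.94°
δ = |180° − 177.94°| = 2.06°
2.06° ≤ 2α = 28.07°  →  valid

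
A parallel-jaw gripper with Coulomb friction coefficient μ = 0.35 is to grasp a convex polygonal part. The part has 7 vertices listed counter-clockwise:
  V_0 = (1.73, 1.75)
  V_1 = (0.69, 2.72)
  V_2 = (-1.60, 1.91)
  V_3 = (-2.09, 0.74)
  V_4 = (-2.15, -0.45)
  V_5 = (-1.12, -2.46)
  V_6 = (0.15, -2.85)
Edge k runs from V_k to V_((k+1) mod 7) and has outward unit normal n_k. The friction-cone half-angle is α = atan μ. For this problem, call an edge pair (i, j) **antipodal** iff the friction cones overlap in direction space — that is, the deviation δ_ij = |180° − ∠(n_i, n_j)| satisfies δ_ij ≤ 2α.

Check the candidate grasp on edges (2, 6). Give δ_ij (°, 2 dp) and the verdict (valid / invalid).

α = atan 0.35 = 19.29°;  2α = 38.58°
edge 2: e_2 = (-0.49, -1.17);  n_2 = (-0.9224, +0.3863)
edge 6: e_6 = (+1.58, +4.60);  n_6 = (+0.9458, -0.3248)
∠(n_2, n_6) = 176.23°
δ = |180° − 176.23°| = 3.77°
3.77° ≤ 2α = 38.58°  →  valid

δ = 3.77°, valid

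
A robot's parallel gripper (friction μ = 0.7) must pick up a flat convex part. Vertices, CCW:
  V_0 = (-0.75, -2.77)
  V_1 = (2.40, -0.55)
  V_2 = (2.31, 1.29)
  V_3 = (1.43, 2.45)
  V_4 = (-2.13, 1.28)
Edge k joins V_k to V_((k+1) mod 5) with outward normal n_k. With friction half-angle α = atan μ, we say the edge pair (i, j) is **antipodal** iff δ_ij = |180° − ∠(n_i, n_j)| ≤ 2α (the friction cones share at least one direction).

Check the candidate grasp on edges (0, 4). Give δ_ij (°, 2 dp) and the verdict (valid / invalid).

δ = 73.64°, invalid

α = atan 0.7 = 34.99°;  2α = 69.98°
edge 0: e_0 = (+3.15, +2.22);  n_0 = (+0.5761, -0.8174)
edge 4: e_4 = (+1.38, -4.05);  n_4 = (-0.9466, -0.3225)
∠(n_0, n_4) = 106.36°
δ = |180° − 106.36°| = 73.64°
73.64° > 2α = 69.98°  →  invalid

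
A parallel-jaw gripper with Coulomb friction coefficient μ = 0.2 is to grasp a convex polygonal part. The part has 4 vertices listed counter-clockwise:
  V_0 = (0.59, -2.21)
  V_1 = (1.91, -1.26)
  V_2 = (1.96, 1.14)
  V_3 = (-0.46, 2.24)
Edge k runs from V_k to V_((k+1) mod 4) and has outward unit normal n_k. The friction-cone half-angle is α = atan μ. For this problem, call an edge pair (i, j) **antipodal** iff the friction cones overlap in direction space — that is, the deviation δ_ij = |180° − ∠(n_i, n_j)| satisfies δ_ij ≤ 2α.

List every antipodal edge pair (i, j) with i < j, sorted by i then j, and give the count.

count = 1; pairs: (1,3)

α = atan 0.2 = 11.31°;  2α = 22.62°
n_0 = (+0.5841, -0.8117)
n_1 = (+0.9998, -0.0208)
n_2 = (+0.4138, +0.9104)
n_3 = (-0.9733, -0.2296)
  (0,1): δ = 126.94°  ·
  (0,2): δ = 60.19°  ·
  (0,3): δ = 67.53°  ·
  (1,2): δ = 113.25°  ·
  (1,3): δ = 14.47°  ✓
  (2,3): δ = 52.28°  ·
antipodal pairs: 1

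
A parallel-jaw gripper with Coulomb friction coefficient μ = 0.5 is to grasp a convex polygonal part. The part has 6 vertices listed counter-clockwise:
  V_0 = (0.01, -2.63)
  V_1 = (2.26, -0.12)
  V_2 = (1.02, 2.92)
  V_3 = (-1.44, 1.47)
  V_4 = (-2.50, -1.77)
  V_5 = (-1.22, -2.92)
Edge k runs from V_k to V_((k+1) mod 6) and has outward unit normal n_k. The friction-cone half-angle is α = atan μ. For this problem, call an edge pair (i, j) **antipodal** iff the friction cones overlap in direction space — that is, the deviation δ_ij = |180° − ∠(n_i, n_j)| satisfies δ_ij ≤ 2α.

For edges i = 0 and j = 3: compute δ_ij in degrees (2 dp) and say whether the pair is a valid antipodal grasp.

α = atan 0.5 = 26.57°;  2α = 53.13°
edge 0: e_0 = (+2.25, +2.51);  n_0 = (+0.7446, -0.6675)
edge 3: e_3 = (-1.06, -3.24);  n_3 = (-0.9504, +0.3109)
∠(n_0, n_3) = 156.24°
δ = |180° − 156.24°| = 23.76°
23.76° ≤ 2α = 53.13°  →  valid

δ = 23.76°, valid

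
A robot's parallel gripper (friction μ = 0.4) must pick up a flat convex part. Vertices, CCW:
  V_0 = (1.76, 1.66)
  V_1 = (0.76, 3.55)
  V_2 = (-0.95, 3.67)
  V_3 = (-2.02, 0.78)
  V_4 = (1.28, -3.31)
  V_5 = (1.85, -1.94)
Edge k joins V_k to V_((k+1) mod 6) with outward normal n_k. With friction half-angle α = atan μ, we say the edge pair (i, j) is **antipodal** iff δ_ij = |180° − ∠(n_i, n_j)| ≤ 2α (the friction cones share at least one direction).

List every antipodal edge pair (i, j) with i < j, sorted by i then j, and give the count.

count = 4; pairs: (0,3), (2,4), (2,5), (3,5)

α = atan 0.4 = 21.80°;  2α = 43.60°
n_0 = (+0.8839, +0.4677)
n_1 = (+0.0700, +0.9975)
n_2 = (-0.9378, +0.3472)
n_3 = (-0.7783, -0.6279)
n_4 = (+0.9233, -0.3841)
n_5 = (+0.9997, +0.0250)
  (0,1): δ = 121.90°  ·
  (0,2): δ = 48.20°  ·
  (0,3): δ = 11.01°  ✓
  (0,4): δ = 129.53°  ·
  (0,5): δ = 153.55°  ·
  (1,2): δ = 106.30°  ·
  (1,3): δ = 47.09°  ·
  (1,4): δ = 71.42°  ·
  (1,5): δ = 95.45°  ·
  (2,3): δ = 120.79°  ·
  (2,4): δ = 2.27°  ✓
  (2,5): δ = 21.75°  ✓
  (3,4): δ = 61.49°  ·
  (3,5): δ = 37.47°  ✓
  (4,5): δ = 155.98°  ·
antipodal pairs: 4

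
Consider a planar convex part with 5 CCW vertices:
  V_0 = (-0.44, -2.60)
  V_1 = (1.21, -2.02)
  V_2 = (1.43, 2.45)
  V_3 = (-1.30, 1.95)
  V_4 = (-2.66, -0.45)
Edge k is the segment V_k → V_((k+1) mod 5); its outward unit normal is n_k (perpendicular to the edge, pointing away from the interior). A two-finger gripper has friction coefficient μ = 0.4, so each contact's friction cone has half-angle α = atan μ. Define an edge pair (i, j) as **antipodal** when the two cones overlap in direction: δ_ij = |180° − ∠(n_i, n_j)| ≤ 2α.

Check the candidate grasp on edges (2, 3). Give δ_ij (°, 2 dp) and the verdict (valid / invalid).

δ = 129.92°, invalid

α = atan 0.4 = 21.80°;  2α = 43.60°
edge 2: e_2 = (-2.73, -0.50);  n_2 = (-0.1802, +0.9836)
edge 3: e_3 = (-1.36, -2.40);  n_3 = (-0.8700, +0.4930)
∠(n_2, n_3) = 50.08°
δ = |180° − 50.08°| = 129.92°
129.92° > 2α = 43.60°  →  invalid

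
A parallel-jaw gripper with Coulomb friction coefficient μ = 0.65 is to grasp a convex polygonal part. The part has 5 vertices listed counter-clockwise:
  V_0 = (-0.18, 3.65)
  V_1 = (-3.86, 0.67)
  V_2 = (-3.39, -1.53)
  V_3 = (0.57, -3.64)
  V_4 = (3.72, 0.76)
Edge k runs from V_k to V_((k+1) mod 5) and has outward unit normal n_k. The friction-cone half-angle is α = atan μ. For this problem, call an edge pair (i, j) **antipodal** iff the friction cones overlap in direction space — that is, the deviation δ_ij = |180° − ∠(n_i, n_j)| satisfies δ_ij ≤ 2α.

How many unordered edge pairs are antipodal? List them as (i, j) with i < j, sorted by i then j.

count = 4; pairs: (0,3), (1,3), (1,4), (2,4)

α = atan 0.65 = 33.02°;  2α = 66.05°
n_0 = (-0.6293, +0.7771)
n_1 = (-0.9779, -0.2089)
n_2 = (-0.4702, -0.8825)
n_3 = (+0.8131, -0.5821)
n_4 = (+0.5954, +0.8034)
  (0,1): δ = 116.94°  ·
  (0,2): δ = 67.05°  ·
  (0,3): δ = 15.40°  ✓
  (0,4): δ = 104.46°  ·
  (1,2): δ = 130.11°  ·
  (1,3): δ = 47.66°  ✓
  (1,4): δ = 41.40°  ✓
  (2,3): δ = 97.55°  ·
  (2,4): δ = 8.49°  ✓
  (3,4): δ = 90.94°  ·
antipodal pairs: 4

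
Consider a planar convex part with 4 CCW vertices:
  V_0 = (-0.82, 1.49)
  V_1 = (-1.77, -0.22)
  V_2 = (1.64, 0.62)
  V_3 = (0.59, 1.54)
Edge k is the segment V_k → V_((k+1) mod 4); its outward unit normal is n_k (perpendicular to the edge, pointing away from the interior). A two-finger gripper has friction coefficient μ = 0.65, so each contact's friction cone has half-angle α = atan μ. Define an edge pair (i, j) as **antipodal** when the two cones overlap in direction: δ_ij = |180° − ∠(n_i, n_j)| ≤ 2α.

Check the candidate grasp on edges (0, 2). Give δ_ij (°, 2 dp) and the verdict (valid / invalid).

α = atan 0.65 = 33.02°;  2α = 66.05°
edge 0: e_0 = (-0.95, -1.71);  n_0 = (-0.8742, +0.4856)
edge 2: e_2 = (-1.05, +0.92);  n_2 = (+0.6590, +0.7521)
∠(n_0, n_2) = 102.17°
δ = |180° − 102.17°| = 77.83°
77.83° > 2α = 66.05°  →  invalid

δ = 77.83°, invalid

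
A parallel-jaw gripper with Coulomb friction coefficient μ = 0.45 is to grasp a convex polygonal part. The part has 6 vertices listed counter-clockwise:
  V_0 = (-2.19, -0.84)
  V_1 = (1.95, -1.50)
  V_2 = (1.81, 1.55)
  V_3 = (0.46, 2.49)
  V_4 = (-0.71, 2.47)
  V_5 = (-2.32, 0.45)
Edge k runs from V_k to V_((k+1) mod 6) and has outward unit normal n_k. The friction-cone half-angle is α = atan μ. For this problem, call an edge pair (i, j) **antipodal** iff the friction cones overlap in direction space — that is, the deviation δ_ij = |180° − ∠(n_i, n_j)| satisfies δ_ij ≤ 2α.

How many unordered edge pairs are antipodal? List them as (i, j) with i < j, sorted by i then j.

α = atan 0.45 = 24.23°;  2α = 48.46°
n_0 = (-0.1574, -0.9875)
n_1 = (+0.9989, +0.0459)
n_2 = (+0.5714, +0.8207)
n_3 = (-0.0171, +0.9999)
n_4 = (-0.7820, +0.6233)
n_5 = (-0.9950, -0.1003)
  (0,1): δ = 78.31°  ·
  (0,2): δ = 25.79°  ✓
  (0,3): δ = 10.04°  ✓
  (0,4): δ = 60.50°  ·
  (0,5): δ = 104.81°  ·
  (1,2): δ = 127.48°  ·
  (1,3): δ = 91.65°  ·
  (1,4): δ = 41.18°  ✓
  (1,5): δ = 3.13°  ✓
  (2,3): δ = 144.17°  ·
  (2,4): δ = 93.71°  ·
  (2,5): δ = 49.40°  ·
  (3,4): δ = 129.54°  ·
  (3,5): δ = 85.22°  ·
  (4,5): δ = 135.69°  ·
antipodal pairs: 4

count = 4; pairs: (0,2), (0,3), (1,4), (1,5)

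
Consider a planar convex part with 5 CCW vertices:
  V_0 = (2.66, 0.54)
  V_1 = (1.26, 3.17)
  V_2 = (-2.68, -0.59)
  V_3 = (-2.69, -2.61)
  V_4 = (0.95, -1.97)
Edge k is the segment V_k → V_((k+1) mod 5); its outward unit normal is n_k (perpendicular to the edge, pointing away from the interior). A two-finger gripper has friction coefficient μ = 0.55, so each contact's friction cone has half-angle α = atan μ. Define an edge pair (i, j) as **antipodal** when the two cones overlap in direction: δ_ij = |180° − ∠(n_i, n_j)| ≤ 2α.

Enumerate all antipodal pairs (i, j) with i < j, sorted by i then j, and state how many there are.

α = atan 0.55 = 28.81°;  2α = 57.62°
n_0 = (+0.8827, +0.4699)
n_1 = (-0.6904, +0.7234)
n_2 = (-1.0000, +0.0050)
n_3 = (+0.1732, -0.9849)
n_4 = (+0.8264, -0.5630)
  (0,1): δ = 74.37°  ·
  (0,2): δ = 28.31°  ✓
  (0,3): δ = 71.94°  ·
  (0,4): δ = 117.71°  ·
  (1,2): δ = 133.94°  ·
  (1,3): δ = 33.69°  ✓
  (1,4): δ = 12.07°  ✓
  (2,3): δ = 79.74°  ·
  (2,4): δ = 33.98°  ✓
  (3,4): δ = 134.24°  ·
antipodal pairs: 4

count = 4; pairs: (0,2), (1,3), (1,4), (2,4)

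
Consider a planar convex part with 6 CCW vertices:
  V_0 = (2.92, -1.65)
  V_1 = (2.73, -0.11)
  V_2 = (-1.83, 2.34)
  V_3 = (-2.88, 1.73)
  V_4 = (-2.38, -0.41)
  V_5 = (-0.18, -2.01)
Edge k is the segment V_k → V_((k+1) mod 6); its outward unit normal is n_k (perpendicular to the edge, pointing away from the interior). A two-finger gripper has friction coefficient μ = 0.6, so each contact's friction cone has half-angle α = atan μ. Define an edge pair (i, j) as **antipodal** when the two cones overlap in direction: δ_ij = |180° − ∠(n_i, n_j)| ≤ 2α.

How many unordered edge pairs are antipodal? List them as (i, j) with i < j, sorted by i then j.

α = atan 0.6 = 30.96°;  2α = 61.93°
n_0 = (+0.9925, +0.1224)
n_1 = (+0.4733, +0.8809)
n_2 = (-0.5023, +0.8647)
n_3 = (-0.9738, -0.2275)
n_4 = (-0.5882, -0.8087)
n_5 = (+0.1154, -0.9933)
  (0,1): δ = 125.28°  ·
  (0,2): δ = 66.88°  ·
  (0,3): δ = 6.12°  ✓
  (0,4): δ = 46.94°  ✓
  (0,5): δ = 89.59°  ·
  (1,2): δ = 121.60°  ·
  (1,3): δ = 48.60°  ✓
  (1,4): δ = 7.78°  ✓
  (1,5): δ = 34.87°  ✓
  (2,3): δ = 107.00°  ·
  (2,4): δ = 66.18°  ·
  (2,5): δ = 23.53°  ✓
  (3,4): δ = 139.18°  ·
  (3,5): δ = 96.53°  ·
  (4,5): δ = 137.35°  ·
antipodal pairs: 6

count = 6; pairs: (0,3), (0,4), (1,3), (1,4), (1,5), (2,5)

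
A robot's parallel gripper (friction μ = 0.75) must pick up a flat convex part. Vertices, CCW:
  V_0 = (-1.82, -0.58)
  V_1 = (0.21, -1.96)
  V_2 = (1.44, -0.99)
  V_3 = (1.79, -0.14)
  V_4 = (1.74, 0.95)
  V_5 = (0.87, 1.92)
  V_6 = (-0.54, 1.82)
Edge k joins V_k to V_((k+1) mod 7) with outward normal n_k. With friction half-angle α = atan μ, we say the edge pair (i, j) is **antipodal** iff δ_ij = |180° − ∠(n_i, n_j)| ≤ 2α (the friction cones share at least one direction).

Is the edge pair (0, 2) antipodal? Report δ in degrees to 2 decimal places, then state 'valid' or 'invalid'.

α = atan 0.75 = 36.87°;  2α = 73.74°
edge 0: e_0 = (+2.03, -1.38);  n_0 = (-0.5622, -0.8270)
edge 2: e_2 = (+0.35, +0.85);  n_2 = (+0.9247, -0.3807)
∠(n_0, n_2) = 101.83°
δ = |180° − 101.83°| = 78.17°
78.17° > 2α = 73.74°  →  invalid

δ = 78.17°, invalid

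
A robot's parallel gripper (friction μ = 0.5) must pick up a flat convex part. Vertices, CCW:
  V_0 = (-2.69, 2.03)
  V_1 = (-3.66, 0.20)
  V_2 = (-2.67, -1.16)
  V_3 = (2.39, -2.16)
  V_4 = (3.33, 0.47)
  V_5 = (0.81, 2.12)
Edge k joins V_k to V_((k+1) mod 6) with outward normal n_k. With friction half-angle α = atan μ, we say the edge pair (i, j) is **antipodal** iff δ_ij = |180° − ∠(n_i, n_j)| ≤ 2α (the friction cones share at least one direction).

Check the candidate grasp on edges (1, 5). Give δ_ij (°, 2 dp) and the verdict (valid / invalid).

δ = 55.42°, invalid

α = atan 0.5 = 26.57°;  2α = 53.13°
edge 1: e_1 = (+0.99, -1.36);  n_1 = (-0.8085, -0.5885)
edge 5: e_5 = (-3.50, -0.09);  n_5 = (-0.0257, +0.9997)
∠(n_1, n_5) = 124.58°
δ = |180° − 124.58°| = 55.42°
55.42° > 2α = 53.13°  →  invalid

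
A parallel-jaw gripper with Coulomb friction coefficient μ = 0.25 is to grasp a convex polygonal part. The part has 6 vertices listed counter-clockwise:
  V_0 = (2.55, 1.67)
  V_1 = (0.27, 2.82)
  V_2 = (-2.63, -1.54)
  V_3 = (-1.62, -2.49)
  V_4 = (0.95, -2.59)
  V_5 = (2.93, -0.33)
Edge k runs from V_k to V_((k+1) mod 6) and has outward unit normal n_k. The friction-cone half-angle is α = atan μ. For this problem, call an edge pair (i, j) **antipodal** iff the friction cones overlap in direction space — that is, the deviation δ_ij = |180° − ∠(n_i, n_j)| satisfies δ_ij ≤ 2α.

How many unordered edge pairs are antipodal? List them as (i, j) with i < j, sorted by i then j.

count = 3; pairs: (0,2), (0,3), (1,4)

α = atan 0.25 = 14.04°;  2α = 28.07°
n_0 = (+0.4503, +0.8929)
n_1 = (-0.8326, +0.5538)
n_2 = (-0.6851, -0.7284)
n_3 = (-0.0389, -0.9992)
n_4 = (+0.7522, -0.6590)
n_5 = (+0.9824, +0.1867)
  (0,1): δ = 96.86°  ·
  (0,2): δ = 16.48°  ✓
  (0,3): δ = 24.54°  ✓
  (0,4): δ = 75.54°  ·
  (0,5): δ = 127.52°  ·
  (1,2): δ = 99.62°  ·
  (1,3): δ = 58.60°  ·
  (1,4): δ = 7.59°  ✓
  (1,5): δ = 44.39°  ·
  (2,3): δ = 138.98°  ·
  (2,4): δ = 87.98°  ·
  (2,5): δ = 36.00°  ·
  (3,4): δ = 128.99°  ·
  (3,5): δ = 77.01°  ·
  (4,5): δ = 128.02°  ·
antipodal pairs: 3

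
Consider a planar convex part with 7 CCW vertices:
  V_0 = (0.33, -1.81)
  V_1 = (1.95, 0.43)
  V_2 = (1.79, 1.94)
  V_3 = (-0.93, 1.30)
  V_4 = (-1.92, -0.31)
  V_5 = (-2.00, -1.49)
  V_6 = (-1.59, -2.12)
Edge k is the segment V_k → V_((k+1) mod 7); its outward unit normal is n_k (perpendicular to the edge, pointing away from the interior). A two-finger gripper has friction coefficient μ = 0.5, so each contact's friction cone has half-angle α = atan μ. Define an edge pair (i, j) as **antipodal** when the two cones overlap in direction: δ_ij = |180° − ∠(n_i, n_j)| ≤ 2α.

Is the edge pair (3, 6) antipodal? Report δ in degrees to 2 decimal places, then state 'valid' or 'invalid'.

δ = 49.24°, valid

α = atan 0.5 = 26.57°;  2α = 53.13°
edge 3: e_3 = (-0.99, -1.61);  n_3 = (-0.8518, +0.5238)
edge 6: e_6 = (+1.92, +0.31);  n_6 = (+0.1594, -0.9872)
∠(n_3, n_6) = 130.76°
δ = |180° − 130.76°| = 49.24°
49.24° ≤ 2α = 53.13°  →  valid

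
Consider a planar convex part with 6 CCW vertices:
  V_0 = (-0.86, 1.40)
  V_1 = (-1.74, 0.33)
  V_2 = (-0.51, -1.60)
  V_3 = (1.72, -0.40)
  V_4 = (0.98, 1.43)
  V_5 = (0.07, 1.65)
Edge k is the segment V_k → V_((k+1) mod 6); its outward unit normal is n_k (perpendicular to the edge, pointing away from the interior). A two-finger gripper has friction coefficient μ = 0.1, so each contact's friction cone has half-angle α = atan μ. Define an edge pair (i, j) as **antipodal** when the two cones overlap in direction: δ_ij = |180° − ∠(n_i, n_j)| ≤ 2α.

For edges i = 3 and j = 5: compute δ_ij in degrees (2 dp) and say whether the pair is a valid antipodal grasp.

α = atan 0.1 = 5.71°;  2α = 11.42°
edge 3: e_3 = (-0.74, +1.83);  n_3 = (+0.9271, +0.3749)
edge 5: e_5 = (-0.93, -0.25);  n_5 = (-0.2596, +0.9657)
∠(n_3, n_5) = 83.03°
δ = |180° − 83.03°| = 96.97°
96.97° > 2α = 11.42°  →  invalid

δ = 96.97°, invalid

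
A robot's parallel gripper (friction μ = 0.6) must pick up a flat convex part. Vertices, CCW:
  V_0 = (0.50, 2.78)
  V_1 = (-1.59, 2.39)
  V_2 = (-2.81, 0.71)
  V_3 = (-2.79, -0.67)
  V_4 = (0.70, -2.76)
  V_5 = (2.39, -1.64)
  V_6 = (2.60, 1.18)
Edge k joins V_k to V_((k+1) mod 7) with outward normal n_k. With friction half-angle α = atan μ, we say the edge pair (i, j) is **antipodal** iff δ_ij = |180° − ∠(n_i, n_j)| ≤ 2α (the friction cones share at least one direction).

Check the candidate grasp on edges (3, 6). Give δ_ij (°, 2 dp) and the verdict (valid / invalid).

α = atan 0.6 = 30.96°;  2α = 61.93°
edge 3: e_3 = (+3.49, -2.09);  n_3 = (-0.5138, -0.8579)
edge 6: e_6 = (-2.10, +1.60);  n_6 = (+0.6060, +0.7954)
∠(n_3, n_6) = 173.61°
δ = |180° − 173.61°| = 6.39°
6.39° ≤ 2α = 61.93°  →  valid

δ = 6.39°, valid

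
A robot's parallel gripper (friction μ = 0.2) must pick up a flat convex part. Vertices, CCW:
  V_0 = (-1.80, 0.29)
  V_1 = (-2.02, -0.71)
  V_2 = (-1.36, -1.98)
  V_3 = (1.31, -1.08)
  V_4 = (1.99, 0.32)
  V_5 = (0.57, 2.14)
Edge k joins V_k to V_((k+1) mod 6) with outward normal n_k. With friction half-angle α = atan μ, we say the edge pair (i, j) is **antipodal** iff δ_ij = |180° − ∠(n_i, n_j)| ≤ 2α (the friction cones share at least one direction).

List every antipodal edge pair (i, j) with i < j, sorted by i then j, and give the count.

α = atan 0.2 = 11.31°;  2α = 22.62°
n_0 = (-0.9766, +0.2149)
n_1 = (-0.8873, -0.4611)
n_2 = (+0.3194, -0.9476)
n_3 = (+0.8995, -0.4369)
n_4 = (+0.7884, +0.6151)
n_5 = (-0.6153, +0.7883)
  (0,1): δ = 140.13°  ·
  (0,2): δ = 58.96°  ·
  (0,3): δ = 13.50°  ✓
  (0,4): δ = 50.37°  ·
  (0,5): δ = 140.38°  ·
  (1,2): δ = 98.83°  ·
  (1,3): δ = 53.37°  ·
  (1,4): δ = 10.50°  ✓
  (1,5): δ = 100.52°  ·
  (2,3): δ = 134.53°  ·
  (2,4): δ = 70.67°  ·
  (2,5): δ = 19.35°  ✓
  (3,4): δ = 116.13°  ·
  (3,5): δ = 26.12°  ·
  (4,5): δ = 89.99°  ·
antipodal pairs: 3

count = 3; pairs: (0,3), (1,4), (2,5)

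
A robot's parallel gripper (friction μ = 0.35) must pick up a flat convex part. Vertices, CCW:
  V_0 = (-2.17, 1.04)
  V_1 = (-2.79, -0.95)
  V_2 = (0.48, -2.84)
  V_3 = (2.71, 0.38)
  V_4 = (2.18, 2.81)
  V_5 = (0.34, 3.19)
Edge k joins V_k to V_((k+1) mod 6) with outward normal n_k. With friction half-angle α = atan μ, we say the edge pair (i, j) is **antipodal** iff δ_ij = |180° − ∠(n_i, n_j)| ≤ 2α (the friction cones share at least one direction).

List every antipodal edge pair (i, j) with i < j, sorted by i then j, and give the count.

count = 4; pairs: (0,2), (0,3), (1,4), (2,5)

α = atan 0.35 = 19.29°;  2α = 38.58°
n_0 = (-0.9547, +0.2975)
n_1 = (-0.5004, -0.8658)
n_2 = (+0.8221, -0.5693)
n_3 = (+0.9770, +0.2131)
n_4 = (+0.2023, +0.9793)
n_5 = (-0.6505, +0.7595)
  (0,1): δ = 102.72°  ·
  (0,2): δ = 17.40°  ✓
  (0,3): δ = 29.61°  ✓
  (0,4): δ = 95.64°  ·
  (0,5): δ = 147.89°  ·
  (1,2): δ = 94.68°  ·
  (1,3): δ = 47.67°  ·
  (1,4): δ = 18.36°  ✓
  (1,5): δ = 70.61°  ·
  (2,3): δ = 132.99°  ·
  (2,4): δ = 66.96°  ·
  (2,5): δ = 14.71°  ✓
  (3,4): δ = 113.97°  ·
  (3,5): δ = 61.72°  ·
  (4,5): δ = 127.75°  ·
antipodal pairs: 4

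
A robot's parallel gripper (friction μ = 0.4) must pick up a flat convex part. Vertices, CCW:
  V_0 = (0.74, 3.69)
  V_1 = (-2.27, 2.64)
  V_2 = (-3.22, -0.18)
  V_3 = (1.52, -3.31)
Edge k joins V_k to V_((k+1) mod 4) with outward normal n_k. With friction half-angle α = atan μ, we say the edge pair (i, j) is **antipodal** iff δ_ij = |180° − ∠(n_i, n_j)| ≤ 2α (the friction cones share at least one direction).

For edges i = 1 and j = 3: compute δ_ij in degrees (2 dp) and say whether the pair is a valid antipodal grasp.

δ = 24.98°, valid

α = atan 0.4 = 21.80°;  2α = 43.60°
edge 1: e_1 = (-0.95, -2.82);  n_1 = (-0.9477, +0.3193)
edge 3: e_3 = (-0.78, +7.00);  n_3 = (+0.9938, +0.1107)
∠(n_1, n_3) = 155.02°
δ = |180° − 155.02°| = 24.98°
24.98° ≤ 2α = 43.60°  →  valid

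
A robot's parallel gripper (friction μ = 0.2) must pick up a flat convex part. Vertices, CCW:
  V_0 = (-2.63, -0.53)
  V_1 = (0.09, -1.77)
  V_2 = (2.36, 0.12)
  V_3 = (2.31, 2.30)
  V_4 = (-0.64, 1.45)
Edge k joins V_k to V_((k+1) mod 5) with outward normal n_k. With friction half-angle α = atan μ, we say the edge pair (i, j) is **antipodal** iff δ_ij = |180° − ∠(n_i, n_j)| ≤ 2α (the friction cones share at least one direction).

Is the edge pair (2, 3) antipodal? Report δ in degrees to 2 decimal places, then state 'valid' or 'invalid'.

α = atan 0.2 = 11.31°;  2α = 22.62°
edge 2: e_2 = (-0.05, +2.18);  n_2 = (+0.9997, +0.0229)
edge 3: e_3 = (-2.95, -0.85);  n_3 = (-0.2769, +0.9609)
∠(n_2, n_3) = 104.76°
δ = |180° − 104.76°| = 75.24°
75.24° > 2α = 22.62°  →  invalid

δ = 75.24°, invalid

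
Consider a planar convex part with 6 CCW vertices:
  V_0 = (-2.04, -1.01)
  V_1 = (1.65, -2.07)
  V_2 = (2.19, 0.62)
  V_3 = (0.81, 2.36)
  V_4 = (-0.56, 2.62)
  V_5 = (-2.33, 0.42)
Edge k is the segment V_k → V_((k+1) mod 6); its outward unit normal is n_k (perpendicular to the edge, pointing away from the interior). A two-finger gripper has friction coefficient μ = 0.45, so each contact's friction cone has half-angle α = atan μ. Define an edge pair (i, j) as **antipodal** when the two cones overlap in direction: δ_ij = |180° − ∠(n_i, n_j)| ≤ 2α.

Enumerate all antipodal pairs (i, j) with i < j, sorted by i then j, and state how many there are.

count = 5; pairs: (0,2), (0,3), (1,4), (1,5), (2,5)

α = atan 0.45 = 24.23°;  2α = 48.46°
n_0 = (-0.2761, -0.9611)
n_1 = (+0.9804, -0.1968)
n_2 = (+0.7835, +0.6214)
n_3 = (+0.1865, +0.9825)
n_4 = (-0.7791, +0.6269)
n_5 = (-0.9800, -0.1988)
  (0,1): δ = 85.32°  ·
  (0,2): δ = 35.55°  ✓
  (0,3): δ = 5.28°  ✓
  (0,4): δ = 67.21°  ·
  (0,5): δ = 117.49°  ·
  (1,2): δ = 130.23°  ·
  (1,3): δ = 89.39°  ·
  (1,4): δ = 27.47°  ✓
  (1,5): δ = 22.81°  ✓
  (2,3): δ = 139.16°  ·
  (2,4): δ = 77.24°  ·
  (2,5): δ = 26.95°  ✓
  (3,4): δ = 118.07°  ·
  (3,5): δ = 67.79°  ·
  (4,5): δ = 129.72°  ·
antipodal pairs: 5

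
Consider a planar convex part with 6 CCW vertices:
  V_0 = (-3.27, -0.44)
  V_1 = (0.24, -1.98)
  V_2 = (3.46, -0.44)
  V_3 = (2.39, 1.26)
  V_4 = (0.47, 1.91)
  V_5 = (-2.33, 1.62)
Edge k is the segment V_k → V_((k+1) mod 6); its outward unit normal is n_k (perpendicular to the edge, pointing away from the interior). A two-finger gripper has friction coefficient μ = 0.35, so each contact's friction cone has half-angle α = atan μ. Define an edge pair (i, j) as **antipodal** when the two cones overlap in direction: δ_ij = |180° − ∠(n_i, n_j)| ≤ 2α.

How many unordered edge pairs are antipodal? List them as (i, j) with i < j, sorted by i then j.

count = 4; pairs: (0,2), (0,3), (0,4), (1,4)

α = atan 0.35 = 19.29°;  2α = 38.58°
n_0 = (-0.4018, -0.9157)
n_1 = (+0.4315, -0.9021)
n_2 = (+0.8463, +0.5327)
n_3 = (+0.3207, +0.9472)
n_4 = (-0.1030, +0.9947)
n_5 = (-0.9098, +0.4151)
  (0,1): δ = 130.75°  ·
  (0,2): δ = 34.12°  ✓
  (0,3): δ = 4.99°  ✓
  (0,4): δ = 29.60°  ✓
  (0,5): δ = 89.16°  ·
  (1,2): δ = 83.37°  ·
  (1,3): δ = 44.26°  ·
  (1,4): δ = 19.65°  ✓
  (1,5): δ = 39.91°  ·
  (2,3): δ = 140.89°  ·
  (2,4): δ = 116.27°  ·
  (2,5): δ = 56.71°  ·
  (3,4): δ = 155.38°  ·
  (3,5): δ = 95.82°  ·
  (4,5): δ = 120.44°  ·
antipodal pairs: 4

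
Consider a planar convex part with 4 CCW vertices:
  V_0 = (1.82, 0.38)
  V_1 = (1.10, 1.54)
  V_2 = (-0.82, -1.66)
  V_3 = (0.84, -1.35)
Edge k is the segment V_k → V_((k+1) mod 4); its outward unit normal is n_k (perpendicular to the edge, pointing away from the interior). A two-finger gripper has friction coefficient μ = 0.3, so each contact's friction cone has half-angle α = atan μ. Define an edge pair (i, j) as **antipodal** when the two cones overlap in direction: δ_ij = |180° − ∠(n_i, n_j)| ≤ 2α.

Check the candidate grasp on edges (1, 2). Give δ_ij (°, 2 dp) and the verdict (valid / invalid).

δ = 48.46°, invalid

α = atan 0.3 = 16.70°;  2α = 33.40°
edge 1: e_1 = (-1.92, -3.20);  n_1 = (-0.8575, +0.5145)
edge 2: e_2 = (+1.66, +0.31);  n_2 = (+0.1836, -0.9830)
∠(n_1, n_2) = 131.54°
δ = |180° − 131.54°| = 48.46°
48.46° > 2α = 33.40°  →  invalid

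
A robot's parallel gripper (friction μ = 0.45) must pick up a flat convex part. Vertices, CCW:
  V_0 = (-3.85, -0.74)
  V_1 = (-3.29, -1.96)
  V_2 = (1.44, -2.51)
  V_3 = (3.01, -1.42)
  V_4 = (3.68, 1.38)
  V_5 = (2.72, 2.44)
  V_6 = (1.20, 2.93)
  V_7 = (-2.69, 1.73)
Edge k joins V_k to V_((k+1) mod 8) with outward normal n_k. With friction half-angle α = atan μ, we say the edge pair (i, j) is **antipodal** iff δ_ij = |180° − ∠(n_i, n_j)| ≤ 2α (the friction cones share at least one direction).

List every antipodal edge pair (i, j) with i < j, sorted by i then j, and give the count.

count = 9; pairs: (0,3), (0,4), (0,5), (1,4), (1,5), (1,6), (2,6), (2,7), (3,7)

α = atan 0.45 = 24.23°;  2α = 48.46°
n_0 = (-0.9088, -0.4172)
n_1 = (-0.1155, -0.9933)
n_2 = (+0.5703, -0.8214)
n_3 = (+0.9725, -0.2327)
n_4 = (+0.7412, +0.6713)
n_5 = (+0.3068, +0.9518)
n_6 = (-0.2948, +0.9556)
n_7 = (-0.9052, +0.4251)
  (0,1): δ = 121.29°  ·
  (0,2): δ = 79.88°  ·
  (0,3): δ = 38.11°  ✓
  (0,4): δ = 17.51°  ✓
  (0,5): δ = 47.48°  ✓
  (0,6): δ = 82.49°  ·
  (0,7): δ = 130.19°  ·
  (1,2): δ = 138.60°  ·
  (1,3): δ = 96.82°  ·
  (1,4): δ = 41.20°  ✓
  (1,5): δ = 11.24°  ✓
  (1,6): δ = 23.78°  ✓
  (1,7): δ = 71.48°  ·
  (2,3): δ = 138.23°  ·
  (2,4): δ = 82.61°  ·
  (2,5): δ = 52.64°  ·
  (2,6): δ = 17.63°  ✓
  (2,7): δ = 30.07°  ✓
  (3,4): δ = 124.38°  ·
  (3,5): δ = 94.41°  ·
  (3,6): δ = 59.40°  ·
  (3,7): δ = 11.70°  ✓
  (4,5): δ = 150.03°  ·
  (4,6): δ = 115.02°  ·
  (4,7): δ = 67.32°  ·
  (5,6): δ = 144.99°  ·
  (5,7): δ = 97.29°  ·
  (6,7): δ = 132.30°  ·
antipodal pairs: 9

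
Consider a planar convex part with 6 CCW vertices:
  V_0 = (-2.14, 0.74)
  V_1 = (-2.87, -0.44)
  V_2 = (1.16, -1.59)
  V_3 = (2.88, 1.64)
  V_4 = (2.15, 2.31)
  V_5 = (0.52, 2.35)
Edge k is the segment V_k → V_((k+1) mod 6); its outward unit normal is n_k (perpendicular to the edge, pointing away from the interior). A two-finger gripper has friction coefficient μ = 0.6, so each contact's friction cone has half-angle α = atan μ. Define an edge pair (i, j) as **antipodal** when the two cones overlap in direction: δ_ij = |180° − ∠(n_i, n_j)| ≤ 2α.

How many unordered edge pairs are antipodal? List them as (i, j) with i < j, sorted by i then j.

α = atan 0.6 = 30.96°;  2α = 61.93°
n_0 = (-0.8504, +0.5261)
n_1 = (-0.2744, -0.9616)
n_2 = (+0.8827, -0.4700)
n_3 = (+0.6762, +0.7367)
n_4 = (+0.0245, +0.9997)
n_5 = (-0.5178, +0.8555)
  (0,1): δ = 74.18°  ·
  (0,2): δ = 3.71°  ✓
  (0,3): δ = 79.20°  ·
  (0,4): δ = 120.34°  ·
  (0,5): δ = 152.93°  ·
  (1,2): δ = 102.11°  ·
  (1,3): δ = 26.62°  ✓
  (1,4): δ = 14.52°  ✓
  (1,5): δ = 47.11°  ✓
  (2,3): δ = 104.51°  ·
  (2,4): δ = 63.37°  ·
  (2,5): δ = 30.78°  ✓
  (3,4): δ = 138.86°  ·
  (3,5): δ = 106.27°  ·
  (4,5): δ = 147.41°  ·
antipodal pairs: 5

count = 5; pairs: (0,2), (1,3), (1,4), (1,5), (2,5)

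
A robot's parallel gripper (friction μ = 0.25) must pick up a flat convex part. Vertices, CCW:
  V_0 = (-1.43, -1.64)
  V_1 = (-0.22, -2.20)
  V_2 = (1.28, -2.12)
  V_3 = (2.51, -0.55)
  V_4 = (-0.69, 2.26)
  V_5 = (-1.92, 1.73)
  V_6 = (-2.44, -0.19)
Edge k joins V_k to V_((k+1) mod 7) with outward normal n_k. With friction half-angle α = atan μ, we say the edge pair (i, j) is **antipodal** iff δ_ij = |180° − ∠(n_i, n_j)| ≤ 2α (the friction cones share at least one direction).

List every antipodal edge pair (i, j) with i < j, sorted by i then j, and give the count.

α = atan 0.25 = 14.04°;  2α = 28.07°
n_0 = (-0.4200, -0.9075)
n_1 = (+0.0533, -0.9986)
n_2 = (+0.7872, -0.6167)
n_3 = (+0.6598, +0.7514)
n_4 = (-0.3957, +0.9184)
n_5 = (-0.9652, +0.2614)
n_6 = (-0.8206, -0.5716)
  (0,1): δ = 152.11°  ·
  (0,2): δ = 103.24°  ·
  (0,3): δ = 16.45°  ✓
  (0,4): δ = 48.15°  ·
  (0,5): δ = 99.68°  ·
  (0,6): δ = 149.69°  ·
  (1,2): δ = 131.13°  ·
  (1,3): δ = 44.34°  ·
  (1,4): δ = 20.26°  ✓
  (1,5): δ = 71.79°  ·
  (1,6): δ = 121.81°  ·
  (2,3): δ = 93.21°  ·
  (2,4): δ = 28.61°  ·
  (2,5): δ = 22.92°  ✓
  (2,6): δ = 72.94°  ·
  (3,4): δ = 115.40°  ·
  (3,5): δ = 63.87°  ·
  (3,6): δ = 13.85°  ✓
  (4,5): δ = 128.47°  ·
  (4,6): δ = 78.45°  ·
  (5,6): δ = 129.99°  ·
antipodal pairs: 4

count = 4; pairs: (0,3), (1,4), (2,5), (3,6)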